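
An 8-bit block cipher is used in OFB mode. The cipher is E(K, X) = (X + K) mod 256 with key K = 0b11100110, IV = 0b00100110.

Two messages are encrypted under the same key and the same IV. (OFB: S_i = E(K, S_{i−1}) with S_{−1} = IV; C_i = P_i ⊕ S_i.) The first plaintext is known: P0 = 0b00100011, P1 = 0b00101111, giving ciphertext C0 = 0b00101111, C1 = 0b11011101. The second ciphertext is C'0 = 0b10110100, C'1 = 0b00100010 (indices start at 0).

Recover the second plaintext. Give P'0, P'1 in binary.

P'0 = 0b10111000, P'1 = 0b11010000

In OFB with a reused IV, both messages share the same keystream S_i, so C_i ⊕ C'_i = P_i ⊕ P'_i and thus P'_i = P_i ⊕ C_i ⊕ C'_i.
P'0: 0b00100011 ⊕ 0b00101111 ⊕ 0b10110100 = 0b10111000.
P'1: 0b00101111 ⊕ 0b11011101 ⊕ 0b00100010 = 0b11010000.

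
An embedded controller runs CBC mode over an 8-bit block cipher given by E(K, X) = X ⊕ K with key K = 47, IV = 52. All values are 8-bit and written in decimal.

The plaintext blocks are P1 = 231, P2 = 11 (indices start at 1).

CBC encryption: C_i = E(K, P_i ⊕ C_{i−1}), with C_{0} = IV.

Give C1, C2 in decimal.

C1 = 252, C2 = 216

C1: P1 ⊕ 52 = 211; E(K, 211) = 252.
C2: P2 ⊕ 252 = 247; E(K, 247) = 216.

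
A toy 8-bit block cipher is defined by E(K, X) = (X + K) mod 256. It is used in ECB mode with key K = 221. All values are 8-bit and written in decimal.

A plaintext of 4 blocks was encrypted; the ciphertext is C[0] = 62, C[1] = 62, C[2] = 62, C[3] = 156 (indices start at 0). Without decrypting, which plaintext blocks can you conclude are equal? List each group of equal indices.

ECB encrypts each block independently with the same key, so equal ciphertext blocks imply equal plaintext blocks.
C[0] = C[1] = C[2] = 62, so P[0] = P[1] = P[2].

P[0] = P[1] = P[2]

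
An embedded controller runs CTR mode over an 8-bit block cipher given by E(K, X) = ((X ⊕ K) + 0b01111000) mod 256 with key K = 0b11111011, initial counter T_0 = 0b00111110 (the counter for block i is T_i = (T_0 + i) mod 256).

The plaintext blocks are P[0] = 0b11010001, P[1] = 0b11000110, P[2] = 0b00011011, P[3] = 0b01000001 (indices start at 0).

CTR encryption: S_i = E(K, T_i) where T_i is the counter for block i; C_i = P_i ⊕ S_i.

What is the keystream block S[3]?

C[0]: T = 0b00111110, S = E(K, T) = 0b00111101; 0b11010001 ⊕ 0b00111101 = 0b11101100.
C[1]: T = 0b00111111, S = E(K, T) = 0b00111100; 0b11000110 ⊕ 0b00111100 = 0b11111010.
C[2]: T = 0b01000000, S = E(K, T) = 0b00110011; 0b00011011 ⊕ 0b00110011 = 0b00101000.
C[3]: T = 0b01000001, S = E(K, T) = 0b00110010; 0b01000001 ⊕ 0b00110010 = 0b01110011.
So S[3] = 0b00110010.

0b00110010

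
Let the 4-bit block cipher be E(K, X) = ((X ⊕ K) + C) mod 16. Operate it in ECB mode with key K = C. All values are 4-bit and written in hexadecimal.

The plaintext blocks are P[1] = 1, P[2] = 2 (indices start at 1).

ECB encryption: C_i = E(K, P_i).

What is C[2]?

C[2] = A

C[2]: E(K, 2) = A.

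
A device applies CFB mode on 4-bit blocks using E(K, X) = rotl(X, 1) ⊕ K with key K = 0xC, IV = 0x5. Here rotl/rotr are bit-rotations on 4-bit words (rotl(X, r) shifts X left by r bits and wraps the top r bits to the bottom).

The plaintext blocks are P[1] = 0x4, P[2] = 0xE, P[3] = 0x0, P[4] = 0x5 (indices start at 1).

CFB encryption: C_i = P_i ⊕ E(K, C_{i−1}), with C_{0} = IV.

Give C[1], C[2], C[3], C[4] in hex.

C[1] = 0x2, C[2] = 0x6, C[3] = 0x0, C[4] = 0x9

C[1]: E(K, 0x5) = 0x6; 0x4 ⊕ 0x6 = 0x2.
C[2]: E(K, 0x2) = 0x8; 0xE ⊕ 0x8 = 0x6.
C[3]: E(K, 0x6) = 0x0; 0x0 ⊕ 0x0 = 0x0.
C[4]: E(K, 0x0) = 0xC; 0x5 ⊕ 0xC = 0x9.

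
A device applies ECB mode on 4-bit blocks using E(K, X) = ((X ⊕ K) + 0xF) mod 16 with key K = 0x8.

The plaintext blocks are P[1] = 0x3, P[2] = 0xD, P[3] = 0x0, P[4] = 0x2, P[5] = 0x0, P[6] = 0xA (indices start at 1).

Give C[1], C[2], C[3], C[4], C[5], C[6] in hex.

ECB encryption: C_i = E(K, P_i).
C[1]: E(K, 0x3) = 0xA.
C[2]: E(K, 0xD) = 0x4.
C[3]: E(K, 0x0) = 0x7.
C[4]: E(K, 0x2) = 0x9.
C[5]: E(K, 0x0) = 0x7.
C[6]: E(K, 0xA) = 0x1.

C[1] = 0xA, C[2] = 0x4, C[3] = 0x7, C[4] = 0x9, C[5] = 0x7, C[6] = 0x1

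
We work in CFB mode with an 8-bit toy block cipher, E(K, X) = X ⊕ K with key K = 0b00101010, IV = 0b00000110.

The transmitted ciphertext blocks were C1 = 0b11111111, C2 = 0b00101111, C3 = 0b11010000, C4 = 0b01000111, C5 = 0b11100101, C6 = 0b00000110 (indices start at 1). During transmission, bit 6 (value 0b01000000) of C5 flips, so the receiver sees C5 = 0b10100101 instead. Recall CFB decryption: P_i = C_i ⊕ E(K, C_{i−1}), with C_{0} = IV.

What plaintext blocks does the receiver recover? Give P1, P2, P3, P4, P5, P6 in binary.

P1 = 0b11010011, P2 = 0b11111010, P3 = 0b11010101, P4 = 0b10111101, P5 = 0b11001000, P6 = 0b10001001

Only C5 changed, to 0b10100101. In CFB, a change in C_i flips the same bit in P_i and garbles P_{i+1}. Decrypting the received ciphertext:
P1: E(K, 0b00000110) = 0b00101100; 0b11111111 ⊕ 0b00101100 = 0b11010011.
P2: E(K, 0b11111111) = 0b11010101; 0b00101111 ⊕ 0b11010101 = 0b11111010.
P3: E(K, 0b00101111) = 0b00000101; 0b11010000 ⊕ 0b00000101 = 0b11010101.
P4: E(K, 0b11010000) = 0b11111010; 0b01000111 ⊕ 0b11111010 = 0b10111101.
P5: E(K, 0b01000111) = 0b01101101; 0b10100101 ⊕ 0b01101101 = 0b11001000.
P6: E(K, 0b10100101) = 0b10001111; 0b00000110 ⊕ 0b10001111 = 0b10001001.
Blocks that differ from the original plaintext: P5, P6.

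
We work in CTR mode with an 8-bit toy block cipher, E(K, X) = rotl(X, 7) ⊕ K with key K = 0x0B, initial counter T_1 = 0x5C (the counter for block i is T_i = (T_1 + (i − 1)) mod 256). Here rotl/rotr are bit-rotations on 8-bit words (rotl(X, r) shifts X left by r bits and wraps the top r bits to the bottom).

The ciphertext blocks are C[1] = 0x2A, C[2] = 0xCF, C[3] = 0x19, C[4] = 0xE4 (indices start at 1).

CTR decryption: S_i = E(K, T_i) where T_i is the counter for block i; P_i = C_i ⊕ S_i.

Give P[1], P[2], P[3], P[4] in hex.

P[1]: T = 0x5C, S = E(K, T) = 0x25; 0x2A ⊕ 0x25 = 0x0F.
P[2]: T = 0x5D, S = E(K, T) = 0xA5; 0xCF ⊕ 0xA5 = 0x6A.
P[3]: T = 0x5E, S = E(K, T) = 0x24; 0x19 ⊕ 0x24 = 0x3D.
P[4]: T = 0x5F, S = E(K, T) = 0xA4; 0xE4 ⊕ 0xA4 = 0x40.

P[1] = 0x0F, P[2] = 0x6A, P[3] = 0x3D, P[4] = 0x40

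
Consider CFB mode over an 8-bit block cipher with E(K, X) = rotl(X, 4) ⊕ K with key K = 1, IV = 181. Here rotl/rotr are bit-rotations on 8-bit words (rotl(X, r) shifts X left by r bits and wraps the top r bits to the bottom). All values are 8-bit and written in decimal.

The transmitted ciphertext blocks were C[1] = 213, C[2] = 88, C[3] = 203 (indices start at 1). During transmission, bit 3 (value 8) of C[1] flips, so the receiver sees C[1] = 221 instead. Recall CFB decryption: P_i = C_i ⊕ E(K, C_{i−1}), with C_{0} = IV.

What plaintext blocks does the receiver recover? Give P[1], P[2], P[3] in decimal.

Only C[1] changed, to 221. In CFB, a change in C_i flips the same bit in P_i and garbles P_{i+1}. Decrypting the received ciphertext:
P[1]: E(K, 181) = 90; 221 ⊕ 90 = 135.
P[2]: E(K, 221) = 220; 88 ⊕ 220 = 132.
P[3]: E(K, 88) = 132; 203 ⊕ 132 = 79.
Blocks that differ from the original plaintext: P[1], P[2].

P[1] = 135, P[2] = 132, P[3] = 79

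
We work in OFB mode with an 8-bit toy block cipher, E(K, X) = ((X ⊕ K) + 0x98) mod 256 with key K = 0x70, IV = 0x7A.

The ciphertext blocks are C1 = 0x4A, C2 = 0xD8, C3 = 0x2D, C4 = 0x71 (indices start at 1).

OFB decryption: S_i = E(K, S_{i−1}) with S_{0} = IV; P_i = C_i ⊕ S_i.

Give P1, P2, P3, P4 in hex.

P1 = 0xE8, P2 = 0xB2, P3 = 0x9F, P4 = 0x2B

P1: S = E(K, 0x7A) = 0xA2; 0x4A ⊕ 0xA2 = 0xE8.
P2: S = E(K, 0xA2) = 0x6A; 0xD8 ⊕ 0x6A = 0xB2.
P3: S = E(K, 0x6A) = 0xB2; 0x2D ⊕ 0xB2 = 0x9F.
P4: S = E(K, 0xB2) = 0x5A; 0x71 ⊕ 0x5A = 0x2B.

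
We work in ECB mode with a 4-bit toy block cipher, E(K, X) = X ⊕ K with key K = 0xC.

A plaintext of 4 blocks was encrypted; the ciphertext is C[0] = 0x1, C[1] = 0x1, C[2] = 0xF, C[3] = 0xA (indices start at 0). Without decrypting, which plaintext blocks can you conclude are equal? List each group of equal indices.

ECB encrypts each block independently with the same key, so equal ciphertext blocks imply equal plaintext blocks.
C[0] = C[1] = 0x1, so P[0] = P[1].

P[0] = P[1]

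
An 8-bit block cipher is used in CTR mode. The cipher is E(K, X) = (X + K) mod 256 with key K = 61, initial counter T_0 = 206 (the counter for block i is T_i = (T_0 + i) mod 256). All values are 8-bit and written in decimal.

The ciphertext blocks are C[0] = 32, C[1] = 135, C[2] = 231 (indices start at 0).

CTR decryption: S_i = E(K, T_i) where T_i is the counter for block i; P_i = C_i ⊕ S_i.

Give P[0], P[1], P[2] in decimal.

P[0]: T = 206, S = E(K, T) = 11; 32 ⊕ 11 = 43.
P[1]: T = 207, S = E(K, T) = 12; 135 ⊕ 12 = 139.
P[2]: T = 208, S = E(K, T) = 13; 231 ⊕ 13 = 234.

P[0] = 43, P[1] = 139, P[2] = 234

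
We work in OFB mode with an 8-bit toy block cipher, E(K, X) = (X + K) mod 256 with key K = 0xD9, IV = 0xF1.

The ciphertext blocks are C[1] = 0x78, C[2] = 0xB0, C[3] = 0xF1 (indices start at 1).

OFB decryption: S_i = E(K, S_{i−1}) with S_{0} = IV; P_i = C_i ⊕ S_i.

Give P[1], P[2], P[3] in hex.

P[1]: S = E(K, 0xF1) = 0xCA; 0x78 ⊕ 0xCA = 0xB2.
P[2]: S = E(K, 0xCA) = 0xA3; 0xB0 ⊕ 0xA3 = 0x13.
P[3]: S = E(K, 0xA3) = 0x7C; 0xF1 ⊕ 0x7C = 0x8D.

P[1] = 0xB2, P[2] = 0x13, P[3] = 0x8D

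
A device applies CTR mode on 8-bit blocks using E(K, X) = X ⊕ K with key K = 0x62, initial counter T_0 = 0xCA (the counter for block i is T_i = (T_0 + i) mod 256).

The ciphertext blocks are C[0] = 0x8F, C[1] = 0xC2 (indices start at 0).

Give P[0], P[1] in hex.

CTR decryption: S_i = E(K, T_i) where T_i is the counter for block i; P_i = C_i ⊕ S_i.
P[0]: T = 0xCA, S = E(K, T) = 0xA8; 0x8F ⊕ 0xA8 = 0x27.
P[1]: T = 0xCB, S = E(K, T) = 0xA9; 0xC2 ⊕ 0xA9 = 0x6B.

P[0] = 0x27, P[1] = 0x6B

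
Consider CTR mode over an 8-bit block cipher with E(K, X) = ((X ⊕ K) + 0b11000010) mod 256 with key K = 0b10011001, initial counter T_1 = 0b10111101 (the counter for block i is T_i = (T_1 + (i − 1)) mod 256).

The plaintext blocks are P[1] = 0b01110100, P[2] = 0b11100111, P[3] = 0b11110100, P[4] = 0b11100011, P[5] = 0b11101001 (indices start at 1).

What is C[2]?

CTR encryption: S_i = E(K, T_i) where T_i is the counter for block i; C_i = P_i ⊕ S_i.
C[1]: T = 0b10111101, S = E(K, T) = 0b11100110; 0b01110100 ⊕ 0b11100110 = 0b10010010.
C[2]: T = 0b10111110, S = E(K, T) = 0b11101001; 0b11100111 ⊕ 0b11101001 = 0b00001110.

C[2] = 0b00001110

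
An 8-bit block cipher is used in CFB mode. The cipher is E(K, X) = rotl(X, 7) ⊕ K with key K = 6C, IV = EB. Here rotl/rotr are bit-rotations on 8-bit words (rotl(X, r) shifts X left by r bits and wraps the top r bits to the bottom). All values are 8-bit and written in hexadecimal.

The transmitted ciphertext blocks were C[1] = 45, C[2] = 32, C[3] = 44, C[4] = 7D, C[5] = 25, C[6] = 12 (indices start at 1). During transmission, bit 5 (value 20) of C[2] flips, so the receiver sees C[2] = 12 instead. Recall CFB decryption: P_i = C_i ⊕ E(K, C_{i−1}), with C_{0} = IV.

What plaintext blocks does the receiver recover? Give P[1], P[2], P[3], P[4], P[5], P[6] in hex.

Only C[2] changed, to 12. In CFB, a change in C_i flips the same bit in P_i and garbles P_{i+1}. Decrypting the received ciphertext:
P[1]: E(K, EB) = 99; 45 ⊕ 99 = DC.
P[2]: E(K, 45) = CE; 12 ⊕ CE = DC.
P[3]: E(K, 12) = 65; 44 ⊕ 65 = 21.
P[4]: E(K, 44) = 4E; 7D ⊕ 4E = 33.
P[5]: E(K, 7D) = D2; 25 ⊕ D2 = F7.
P[6]: E(K, 25) = FE; 12 ⊕ FE = EC.
Blocks that differ from the original plaintext: P[2], P[3].

P[1] = DC, P[2] = DC, P[3] = 21, P[4] = 33, P[5] = F7, P[6] = EC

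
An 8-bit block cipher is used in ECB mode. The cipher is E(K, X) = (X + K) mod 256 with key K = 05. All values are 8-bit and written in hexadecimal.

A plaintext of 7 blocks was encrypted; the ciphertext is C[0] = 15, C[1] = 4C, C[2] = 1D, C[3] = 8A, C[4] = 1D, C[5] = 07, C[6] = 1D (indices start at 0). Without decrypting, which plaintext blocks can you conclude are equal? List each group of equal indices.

P[2] = P[4] = P[6]

ECB encrypts each block independently with the same key, so equal ciphertext blocks imply equal plaintext blocks.
C[2] = C[4] = C[6] = 1D, so P[2] = P[4] = P[6].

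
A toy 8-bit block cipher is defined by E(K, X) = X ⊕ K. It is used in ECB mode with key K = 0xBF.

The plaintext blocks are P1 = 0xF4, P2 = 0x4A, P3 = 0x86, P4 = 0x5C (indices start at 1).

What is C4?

ECB encryption: C_i = E(K, P_i).
C4: E(K, 0x5C) = 0xE3.

C4 = 0xE3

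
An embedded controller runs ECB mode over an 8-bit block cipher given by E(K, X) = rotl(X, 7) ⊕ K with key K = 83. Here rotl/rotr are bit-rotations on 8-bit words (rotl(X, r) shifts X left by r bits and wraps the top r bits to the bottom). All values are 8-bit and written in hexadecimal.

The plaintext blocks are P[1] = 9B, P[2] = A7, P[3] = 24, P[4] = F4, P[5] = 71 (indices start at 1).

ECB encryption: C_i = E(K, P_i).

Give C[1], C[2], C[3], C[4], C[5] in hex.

C[1] = 4E, C[2] = 50, C[3] = 91, C[4] = F9, C[5] = 3B

C[1]: E(K, 9B) = 4E.
C[2]: E(K, A7) = 50.
C[3]: E(K, 24) = 91.
C[4]: E(K, F4) = F9.
C[5]: E(K, 71) = 3B.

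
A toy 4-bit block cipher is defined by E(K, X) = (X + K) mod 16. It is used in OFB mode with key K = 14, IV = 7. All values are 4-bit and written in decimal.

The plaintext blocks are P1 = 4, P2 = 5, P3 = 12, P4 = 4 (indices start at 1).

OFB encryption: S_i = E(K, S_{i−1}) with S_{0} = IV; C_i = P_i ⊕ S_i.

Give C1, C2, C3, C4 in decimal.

C1: S = E(K, 7) = 5; 4 ⊕ 5 = 1.
C2: S = E(K, 5) = 3; 5 ⊕ 3 = 6.
C3: S = E(K, 3) = 1; 12 ⊕ 1 = 13.
C4: S = E(K, 1) = 15; 4 ⊕ 15 = 11.

C1 = 1, C2 = 6, C3 = 13, C4 = 11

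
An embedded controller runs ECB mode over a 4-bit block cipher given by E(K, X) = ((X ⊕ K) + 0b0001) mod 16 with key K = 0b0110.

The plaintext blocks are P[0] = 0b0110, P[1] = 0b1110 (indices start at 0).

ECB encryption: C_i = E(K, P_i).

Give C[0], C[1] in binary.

C[0]: E(K, 0b0110) = 0b0001.
C[1]: E(K, 0b1110) = 0b1001.

C[0] = 0b0001, C[1] = 0b1001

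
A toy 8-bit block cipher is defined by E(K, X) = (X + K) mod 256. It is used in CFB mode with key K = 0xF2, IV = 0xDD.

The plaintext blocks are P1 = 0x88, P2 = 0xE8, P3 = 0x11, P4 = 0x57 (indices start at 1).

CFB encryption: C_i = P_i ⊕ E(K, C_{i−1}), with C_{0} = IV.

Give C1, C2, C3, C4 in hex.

C1: E(K, 0xDD) = 0xCF; 0x88 ⊕ 0xCF = 0x47.
C2: E(K, 0x47) = 0x39; 0xE8 ⊕ 0x39 = 0xD1.
C3: E(K, 0xD1) = 0xC3; 0x11 ⊕ 0xC3 = 0xD2.
C4: E(K, 0xD2) = 0xC4; 0x57 ⊕ 0xC4 = 0x93.

C1 = 0x47, C2 = 0xD1, C3 = 0xD2, C4 = 0x93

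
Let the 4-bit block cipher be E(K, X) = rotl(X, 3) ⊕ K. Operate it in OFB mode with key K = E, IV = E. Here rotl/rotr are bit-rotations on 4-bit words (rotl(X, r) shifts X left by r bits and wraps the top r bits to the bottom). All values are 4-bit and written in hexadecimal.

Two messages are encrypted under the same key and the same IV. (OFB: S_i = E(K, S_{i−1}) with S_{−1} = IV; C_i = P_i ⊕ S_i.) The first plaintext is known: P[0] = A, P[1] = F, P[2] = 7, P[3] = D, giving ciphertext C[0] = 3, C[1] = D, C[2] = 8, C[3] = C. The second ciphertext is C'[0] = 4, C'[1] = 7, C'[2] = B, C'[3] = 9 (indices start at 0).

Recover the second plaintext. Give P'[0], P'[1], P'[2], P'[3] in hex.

P'[0] = D, P'[1] = 5, P'[2] = 4, P'[3] = 8

In OFB with a reused IV, both messages share the same keystream S_i, so C_i ⊕ C'_i = P_i ⊕ P'_i and thus P'_i = P_i ⊕ C_i ⊕ C'_i.
P'[0]: A ⊕ 3 ⊕ 4 = D.
P'[1]: F ⊕ D ⊕ 7 = 5.
P'[2]: 7 ⊕ 8 ⊕ B = 4.
P'[3]: D ⊕ C ⊕ 9 = 8.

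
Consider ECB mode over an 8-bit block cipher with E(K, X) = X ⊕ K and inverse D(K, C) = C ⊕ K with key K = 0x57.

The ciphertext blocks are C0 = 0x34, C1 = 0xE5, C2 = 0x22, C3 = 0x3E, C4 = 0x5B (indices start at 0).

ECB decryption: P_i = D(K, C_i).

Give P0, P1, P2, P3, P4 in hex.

P0 = 0x63, P1 = 0xB2, P2 = 0x75, P3 = 0x69, P4 = 0x0C

P0: D(K, 0x34) = 0x63.
P1: D(K, 0xE5) = 0xB2.
P2: D(K, 0x22) = 0x75.
P3: D(K, 0x3E) = 0x69.
P4: D(K, 0x5B) = 0x0C.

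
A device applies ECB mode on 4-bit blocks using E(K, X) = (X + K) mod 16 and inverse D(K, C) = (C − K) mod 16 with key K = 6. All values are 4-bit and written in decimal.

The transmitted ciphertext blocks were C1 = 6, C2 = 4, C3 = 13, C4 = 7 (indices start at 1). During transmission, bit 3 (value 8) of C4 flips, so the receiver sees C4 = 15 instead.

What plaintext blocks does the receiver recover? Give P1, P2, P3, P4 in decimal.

ECB decryption: P_i = D(K, C_i).
Only C4 changed, to 15. In ECB, a change in C_i affects only P_i. Decrypting the received ciphertext:
P1: D(K, 6) = 0.
P2: D(K, 4) = 14.
P3: D(K, 13) = 7.
P4: D(K, 15) = 9.
Blocks that differ from the original plaintext: P4.

P1 = 0, P2 = 14, P3 = 7, P4 = 9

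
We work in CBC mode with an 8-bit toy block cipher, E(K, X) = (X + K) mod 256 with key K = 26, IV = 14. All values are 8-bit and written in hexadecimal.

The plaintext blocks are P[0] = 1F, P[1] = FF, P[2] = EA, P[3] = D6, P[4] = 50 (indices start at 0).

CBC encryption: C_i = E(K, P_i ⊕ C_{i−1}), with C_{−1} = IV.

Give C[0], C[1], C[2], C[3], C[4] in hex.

C[0]: P[0] ⊕ 14 = 0B; E(K, 0B) = 31.
C[1]: P[1] ⊕ 31 = CE; E(K, CE) = F4.
C[2]: P[2] ⊕ F4 = 1E; E(K, 1E) = 44.
C[3]: P[3] ⊕ 44 = 92; E(K, 92) = B8.
C[4]: P[4] ⊕ B8 = E8; E(K, E8) = 0E.

C[0] = 31, C[1] = F4, C[2] = 44, C[3] = B8, C[4] = 0E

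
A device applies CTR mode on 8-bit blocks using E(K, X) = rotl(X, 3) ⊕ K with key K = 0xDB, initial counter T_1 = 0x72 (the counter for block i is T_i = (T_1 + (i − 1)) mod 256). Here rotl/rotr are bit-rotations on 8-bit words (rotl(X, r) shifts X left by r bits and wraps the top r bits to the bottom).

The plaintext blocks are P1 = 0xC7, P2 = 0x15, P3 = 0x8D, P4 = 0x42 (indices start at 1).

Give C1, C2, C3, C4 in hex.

CTR encryption: S_i = E(K, T_i) where T_i is the counter for block i; C_i = P_i ⊕ S_i.
C1: T = 0x72, S = E(K, T) = 0x48; 0xC7 ⊕ 0x48 = 0x8F.
C2: T = 0x73, S = E(K, T) = 0x40; 0x15 ⊕ 0x40 = 0x55.
C3: T = 0x74, S = E(K, T) = 0x78; 0x8D ⊕ 0x78 = 0xF5.
C4: T = 0x75, S = E(K, T) = 0x70; 0x42 ⊕ 0x70 = 0x32.

C1 = 0x8F, C2 = 0x55, C3 = 0xF5, C4 = 0x32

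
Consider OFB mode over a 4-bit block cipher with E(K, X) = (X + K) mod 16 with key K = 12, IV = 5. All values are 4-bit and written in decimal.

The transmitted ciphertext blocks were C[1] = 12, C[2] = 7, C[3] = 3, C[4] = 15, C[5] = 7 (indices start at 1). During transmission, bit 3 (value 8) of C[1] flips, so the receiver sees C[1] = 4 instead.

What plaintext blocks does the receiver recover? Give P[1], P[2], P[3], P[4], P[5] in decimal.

OFB decryption: S_i = E(K, S_{i−1}) with S_{0} = IV; P_i = C_i ⊕ S_i.
Only C[1] changed, to 4. In OFB, a change in C_i flips the same bit in P_i only; the keystream is unaffected. Decrypting the received ciphertext:
P[1]: S = E(K, 5) = 1; 4 ⊕ 1 = 5.
P[2]: S = E(K, 1) = 13; 7 ⊕ 13 = 10.
P[3]: S = E(K, 13) = 9; 3 ⊕ 9 = 10.
P[4]: S = E(K, 9) = 5; 15 ⊕ 5 = 10.
P[5]: S = E(K, 5) = 1; 7 ⊕ 1 = 6.
Blocks that differ from the original plaintext: P[1].

P[1] = 5, P[2] = 10, P[3] = 10, P[4] = 10, P[5] = 6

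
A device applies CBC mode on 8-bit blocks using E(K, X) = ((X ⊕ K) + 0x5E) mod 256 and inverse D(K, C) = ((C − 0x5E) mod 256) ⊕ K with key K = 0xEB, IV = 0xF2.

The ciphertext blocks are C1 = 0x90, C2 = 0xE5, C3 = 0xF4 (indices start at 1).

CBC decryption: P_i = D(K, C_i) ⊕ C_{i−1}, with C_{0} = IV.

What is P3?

P3 = 0x98

P3: D(K, 0xF4) = 0x7D; 0x7D ⊕ 0xE5 = 0x98.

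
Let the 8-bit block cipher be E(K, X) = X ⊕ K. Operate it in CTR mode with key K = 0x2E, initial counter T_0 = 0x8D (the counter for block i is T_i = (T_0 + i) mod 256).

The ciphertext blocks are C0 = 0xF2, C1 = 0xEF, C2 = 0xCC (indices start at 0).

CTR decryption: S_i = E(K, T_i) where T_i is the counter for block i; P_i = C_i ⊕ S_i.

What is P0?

P0 = 0x51

P0: T = 0x8D, S = E(K, T) = 0xA3; 0xF2 ⊕ 0xA3 = 0x51.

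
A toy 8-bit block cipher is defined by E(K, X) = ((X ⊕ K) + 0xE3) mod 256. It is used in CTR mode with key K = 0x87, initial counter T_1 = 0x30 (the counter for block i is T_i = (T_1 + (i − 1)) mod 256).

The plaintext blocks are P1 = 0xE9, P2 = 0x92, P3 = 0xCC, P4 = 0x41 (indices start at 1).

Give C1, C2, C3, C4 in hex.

C1 = 0x73, C2 = 0x0B, C3 = 0x54, C4 = 0xD6

CTR encryption: S_i = E(K, T_i) where T_i is the counter for block i; C_i = P_i ⊕ S_i.
C1: T = 0x30, S = E(K, T) = 0x9A; 0xE9 ⊕ 0x9A = 0x73.
C2: T = 0x31, S = E(K, T) = 0x99; 0x92 ⊕ 0x99 = 0x0B.
C3: T = 0x32, S = E(K, T) = 0x98; 0xCC ⊕ 0x98 = 0x54.
C4: T = 0x33, S = E(K, T) = 0x97; 0x41 ⊕ 0x97 = 0xD6.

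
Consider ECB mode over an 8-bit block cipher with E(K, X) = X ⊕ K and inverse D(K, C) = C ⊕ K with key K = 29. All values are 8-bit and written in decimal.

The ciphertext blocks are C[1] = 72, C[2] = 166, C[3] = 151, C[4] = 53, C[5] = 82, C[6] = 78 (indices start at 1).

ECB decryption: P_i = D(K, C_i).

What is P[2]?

P[2]: D(K, 166) = 187.

P[2] = 187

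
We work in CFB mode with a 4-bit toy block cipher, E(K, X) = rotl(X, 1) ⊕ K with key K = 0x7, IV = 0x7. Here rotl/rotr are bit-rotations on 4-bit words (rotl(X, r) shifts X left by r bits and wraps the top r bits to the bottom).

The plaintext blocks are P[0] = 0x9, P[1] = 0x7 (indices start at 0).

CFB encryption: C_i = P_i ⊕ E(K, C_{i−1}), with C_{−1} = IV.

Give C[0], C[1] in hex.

C[0]: E(K, 0x7) = 0x9; 0x9 ⊕ 0x9 = 0x0.
C[1]: E(K, 0x0) = 0x7; 0x7 ⊕ 0x7 = 0x0.

C[0] = 0x0, C[1] = 0x0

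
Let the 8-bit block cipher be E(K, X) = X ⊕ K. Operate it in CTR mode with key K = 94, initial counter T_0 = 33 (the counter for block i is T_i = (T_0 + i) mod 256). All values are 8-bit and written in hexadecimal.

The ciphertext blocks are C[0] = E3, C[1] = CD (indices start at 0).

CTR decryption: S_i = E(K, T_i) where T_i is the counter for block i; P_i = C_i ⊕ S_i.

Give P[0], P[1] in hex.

P[0] = 44, P[1] = 6D

P[0]: T = 33, S = E(K, T) = A7; E3 ⊕ A7 = 44.
P[1]: T = 34, S = E(K, T) = A0; CD ⊕ A0 = 6D.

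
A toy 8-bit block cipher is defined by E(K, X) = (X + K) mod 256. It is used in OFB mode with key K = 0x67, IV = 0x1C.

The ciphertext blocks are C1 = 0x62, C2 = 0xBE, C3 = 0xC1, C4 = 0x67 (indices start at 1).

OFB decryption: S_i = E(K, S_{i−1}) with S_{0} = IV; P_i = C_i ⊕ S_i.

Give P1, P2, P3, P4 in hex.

P1: S = E(K, 0x1C) = 0x83; 0x62 ⊕ 0x83 = 0xE1.
P2: S = E(K, 0x83) = 0xEA; 0xBE ⊕ 0xEA = 0x54.
P3: S = E(K, 0xEA) = 0x51; 0xC1 ⊕ 0x51 = 0x90.
P4: S = E(K, 0x51) = 0xB8; 0x67 ⊕ 0xB8 = 0xDF.

P1 = 0xE1, P2 = 0x54, P3 = 0x90, P4 = 0xDF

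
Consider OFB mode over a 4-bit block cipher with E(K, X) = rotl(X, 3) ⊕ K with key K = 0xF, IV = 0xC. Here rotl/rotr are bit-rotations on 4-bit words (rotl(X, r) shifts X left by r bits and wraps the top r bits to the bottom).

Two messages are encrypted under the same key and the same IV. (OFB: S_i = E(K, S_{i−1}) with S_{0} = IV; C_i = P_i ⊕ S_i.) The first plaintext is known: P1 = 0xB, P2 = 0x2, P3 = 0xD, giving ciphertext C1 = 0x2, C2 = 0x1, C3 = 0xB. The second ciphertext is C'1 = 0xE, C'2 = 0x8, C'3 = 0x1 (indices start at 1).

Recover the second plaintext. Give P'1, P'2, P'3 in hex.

In OFB with a reused IV, both messages share the same keystream S_i, so C_i ⊕ C'_i = P_i ⊕ P'_i and thus P'_i = P_i ⊕ C_i ⊕ C'_i.
P'1: 0xB ⊕ 0x2 ⊕ 0xE = 0x7.
P'2: 0x2 ⊕ 0x1 ⊕ 0x8 = 0xB.
P'3: 0xD ⊕ 0xB ⊕ 0x1 = 0x7.

P'1 = 0x7, P'2 = 0xB, P'3 = 0x7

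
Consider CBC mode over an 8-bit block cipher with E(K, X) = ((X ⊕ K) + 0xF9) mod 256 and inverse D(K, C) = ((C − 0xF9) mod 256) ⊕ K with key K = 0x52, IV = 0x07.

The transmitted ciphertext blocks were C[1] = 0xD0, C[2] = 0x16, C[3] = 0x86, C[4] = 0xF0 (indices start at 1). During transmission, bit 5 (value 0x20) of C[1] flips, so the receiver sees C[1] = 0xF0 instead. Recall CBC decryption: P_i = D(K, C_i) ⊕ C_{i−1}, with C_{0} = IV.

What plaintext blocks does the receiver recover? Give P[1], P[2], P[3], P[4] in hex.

P[1] = 0xA2, P[2] = 0xBF, P[3] = 0xC9, P[4] = 0x23

Only C[1] changed, to 0xF0. In CBC, a change in C_i garbles P_i and flips the same bit in P_{i+1}. Decrypting the received ciphertext:
P[1]: D(K, 0xF0) = 0xA5; 0xA5 ⊕ 0x07 = 0xA2.
P[2]: D(K, 0x16) = 0x4F; 0x4F ⊕ 0xF0 = 0xBF.
P[3]: D(K, 0x86) = 0xDF; 0xDF ⊕ 0x16 = 0xC9.
P[4]: D(K, 0xF0) = 0xA5; 0xA5 ⊕ 0x86 = 0x23.
Blocks that differ from the original plaintext: P[1], P[2].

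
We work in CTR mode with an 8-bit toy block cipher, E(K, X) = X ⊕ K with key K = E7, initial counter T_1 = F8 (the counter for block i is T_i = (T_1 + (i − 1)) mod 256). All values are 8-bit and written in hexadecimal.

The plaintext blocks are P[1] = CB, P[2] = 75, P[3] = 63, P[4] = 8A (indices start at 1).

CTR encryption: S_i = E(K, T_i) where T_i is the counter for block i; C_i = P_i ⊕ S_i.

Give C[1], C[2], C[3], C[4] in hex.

C[1] = D4, C[2] = 6B, C[3] = 7E, C[4] = 96

C[1]: T = F8, S = E(K, T) = 1F; CB ⊕ 1F = D4.
C[2]: T = F9, S = E(K, T) = 1E; 75 ⊕ 1E = 6B.
C[3]: T = FA, S = E(K, T) = 1D; 63 ⊕ 1D = 7E.
C[4]: T = FB, S = E(K, T) = 1C; 8A ⊕ 1C = 96.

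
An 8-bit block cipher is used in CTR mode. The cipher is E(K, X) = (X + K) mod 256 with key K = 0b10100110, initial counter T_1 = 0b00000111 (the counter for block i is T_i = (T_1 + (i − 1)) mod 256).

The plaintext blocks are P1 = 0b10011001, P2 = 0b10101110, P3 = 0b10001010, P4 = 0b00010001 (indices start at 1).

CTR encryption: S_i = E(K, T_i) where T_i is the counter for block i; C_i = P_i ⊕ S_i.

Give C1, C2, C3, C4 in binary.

C1: T = 0b00000111, S = E(K, T) = 0b10101101; 0b10011001 ⊕ 0b10101101 = 0b00110100.
C2: T = 0b00001000, S = E(K, T) = 0b10101110; 0b10101110 ⊕ 0b10101110 = 0b00000000.
C3: T = 0b00001001, S = E(K, T) = 0b10101111; 0b10001010 ⊕ 0b10101111 = 0b00100101.
C4: T = 0b00001010, S = E(K, T) = 0b10110000; 0b00010001 ⊕ 0b10110000 = 0b10100001.

C1 = 0b00110100, C2 = 0b00000000, C3 = 0b00100101, C4 = 0b10100001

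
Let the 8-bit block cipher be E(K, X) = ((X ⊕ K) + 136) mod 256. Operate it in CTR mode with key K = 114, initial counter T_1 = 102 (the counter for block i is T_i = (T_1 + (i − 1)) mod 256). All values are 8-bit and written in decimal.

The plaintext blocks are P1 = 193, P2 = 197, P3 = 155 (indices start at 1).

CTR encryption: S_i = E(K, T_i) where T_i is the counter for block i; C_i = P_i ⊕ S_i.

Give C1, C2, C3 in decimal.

C1: T = 102, S = E(K, T) = 156; 193 ⊕ 156 = 93.
C2: T = 103, S = E(K, T) = 157; 197 ⊕ 157 = 88.
C3: T = 104, S = E(K, T) = 162; 155 ⊕ 162 = 57.

C1 = 93, C2 = 88, C3 = 57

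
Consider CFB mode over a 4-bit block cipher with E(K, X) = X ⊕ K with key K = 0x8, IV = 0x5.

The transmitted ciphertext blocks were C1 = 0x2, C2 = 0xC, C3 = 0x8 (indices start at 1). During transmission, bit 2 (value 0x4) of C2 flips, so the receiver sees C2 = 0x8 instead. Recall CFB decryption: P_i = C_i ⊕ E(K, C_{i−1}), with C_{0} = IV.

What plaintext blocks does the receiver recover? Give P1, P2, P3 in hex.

P1 = 0xF, P2 = 0x2, P3 = 0x8

Only C2 changed, to 0x8. In CFB, a change in C_i flips the same bit in P_i and garbles P_{i+1}. Decrypting the received ciphertext:
P1: E(K, 0x5) = 0xD; 0x2 ⊕ 0xD = 0xF.
P2: E(K, 0x2) = 0xA; 0x8 ⊕ 0xA = 0x2.
P3: E(K, 0x8) = 0x0; 0x8 ⊕ 0x0 = 0x8.
Blocks that differ from the original plaintext: P2, P3.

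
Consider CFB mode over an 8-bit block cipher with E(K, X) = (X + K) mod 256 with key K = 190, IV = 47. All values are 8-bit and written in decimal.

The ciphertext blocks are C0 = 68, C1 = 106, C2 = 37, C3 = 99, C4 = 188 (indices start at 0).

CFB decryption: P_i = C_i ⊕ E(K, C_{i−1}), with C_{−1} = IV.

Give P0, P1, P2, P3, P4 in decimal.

P0 = 169, P1 = 104, P2 = 13, P3 = 128, P4 = 157

P0: E(K, 47) = 237; 68 ⊕ 237 = 169.
P1: E(K, 68) = 2; 106 ⊕ 2 = 104.
P2: E(K, 106) = 40; 37 ⊕ 40 = 13.
P3: E(K, 37) = 227; 99 ⊕ 227 = 128.
P4: E(K, 99) = 33; 188 ⊕ 33 = 157.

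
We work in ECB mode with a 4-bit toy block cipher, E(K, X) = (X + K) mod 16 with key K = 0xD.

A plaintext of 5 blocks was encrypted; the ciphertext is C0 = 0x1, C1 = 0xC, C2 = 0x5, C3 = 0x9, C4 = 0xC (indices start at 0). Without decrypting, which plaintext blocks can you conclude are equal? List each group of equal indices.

P1 = P4

ECB encrypts each block independently with the same key, so equal ciphertext blocks imply equal plaintext blocks.
C1 = C4 = 0xC, so P1 = P4.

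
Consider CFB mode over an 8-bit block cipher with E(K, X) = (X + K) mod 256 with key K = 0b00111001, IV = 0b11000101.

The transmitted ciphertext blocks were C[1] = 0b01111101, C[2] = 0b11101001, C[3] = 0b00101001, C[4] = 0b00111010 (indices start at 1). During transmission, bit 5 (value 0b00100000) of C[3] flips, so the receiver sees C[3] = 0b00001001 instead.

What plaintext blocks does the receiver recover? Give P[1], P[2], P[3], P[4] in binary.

P[1] = 0b10000011, P[2] = 0b01011111, P[3] = 0b00101011, P[4] = 0b01111000

CFB decryption: P_i = C_i ⊕ E(K, C_{i−1}), with C_{0} = IV.
Only C[3] changed, to 0b00001001. In CFB, a change in C_i flips the same bit in P_i and garbles P_{i+1}. Decrypting the received ciphertext:
P[1]: E(K, 0b11000101) = 0b11111110; 0b01111101 ⊕ 0b11111110 = 0b10000011.
P[2]: E(K, 0b01111101) = 0b10110110; 0b11101001 ⊕ 0b10110110 = 0b01011111.
P[3]: E(K, 0b11101001) = 0b00100010; 0b00001001 ⊕ 0b00100010 = 0b00101011.
P[4]: E(K, 0b00001001) = 0b01000010; 0b00111010 ⊕ 0b01000010 = 0b01111000.
Blocks that differ from the original plaintext: P[3], P[4].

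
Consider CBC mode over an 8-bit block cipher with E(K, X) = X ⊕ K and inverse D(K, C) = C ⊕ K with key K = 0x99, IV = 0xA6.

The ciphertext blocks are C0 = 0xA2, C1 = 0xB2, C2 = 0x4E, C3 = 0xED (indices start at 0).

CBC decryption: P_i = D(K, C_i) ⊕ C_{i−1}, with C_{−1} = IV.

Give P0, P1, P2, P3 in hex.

P0: D(K, 0xA2) = 0x3B; 0x3B ⊕ 0xA6 = 0x9D.
P1: D(K, 0xB2) = 0x2B; 0x2B ⊕ 0xA2 = 0x89.
P2: D(K, 0x4E) = 0xD7; 0xD7 ⊕ 0xB2 = 0x65.
P3: D(K, 0xED) = 0x74; 0x74 ⊕ 0x4E = 0x3A.

P0 = 0x9D, P1 = 0x89, P2 = 0x65, P3 = 0x3A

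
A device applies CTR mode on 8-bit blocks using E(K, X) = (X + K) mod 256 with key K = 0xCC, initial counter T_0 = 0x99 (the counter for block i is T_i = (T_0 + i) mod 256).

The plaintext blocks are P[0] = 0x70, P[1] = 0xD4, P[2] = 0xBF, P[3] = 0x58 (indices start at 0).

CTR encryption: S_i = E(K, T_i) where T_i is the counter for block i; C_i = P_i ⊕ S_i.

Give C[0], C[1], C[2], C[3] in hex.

C[0] = 0x15, C[1] = 0xB2, C[2] = 0xD8, C[3] = 0x30

C[0]: T = 0x99, S = E(K, T) = 0x65; 0x70 ⊕ 0x65 = 0x15.
C[1]: T = 0x9A, S = E(K, T) = 0x66; 0xD4 ⊕ 0x66 = 0xB2.
C[2]: T = 0x9B, S = E(K, T) = 0x67; 0xBF ⊕ 0x67 = 0xD8.
C[3]: T = 0x9C, S = E(K, T) = 0x68; 0x58 ⊕ 0x68 = 0x30.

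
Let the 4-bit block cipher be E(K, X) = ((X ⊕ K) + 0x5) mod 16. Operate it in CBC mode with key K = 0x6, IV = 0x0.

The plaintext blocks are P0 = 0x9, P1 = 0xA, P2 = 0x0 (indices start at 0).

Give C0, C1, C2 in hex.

C0 = 0x4, C1 = 0xD, C2 = 0x0

CBC encryption: C_i = E(K, P_i ⊕ C_{i−1}), with C_{−1} = IV.
C0: P0 ⊕ 0x0 = 0x9; E(K, 0x9) = 0x4.
C1: P1 ⊕ 0x4 = 0xE; E(K, 0xE) = 0xD.
C2: P2 ⊕ 0xD = 0xD; E(K, 0xD) = 0x0.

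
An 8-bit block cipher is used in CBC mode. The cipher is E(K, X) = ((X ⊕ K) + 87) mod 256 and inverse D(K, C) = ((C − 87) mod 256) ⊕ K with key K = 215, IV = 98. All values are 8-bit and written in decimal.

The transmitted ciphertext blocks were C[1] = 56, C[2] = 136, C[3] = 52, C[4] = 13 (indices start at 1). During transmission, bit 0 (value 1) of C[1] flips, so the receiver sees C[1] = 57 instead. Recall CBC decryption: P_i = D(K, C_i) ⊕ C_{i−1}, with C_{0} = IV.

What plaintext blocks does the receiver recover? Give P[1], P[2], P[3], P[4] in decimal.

P[1] = 87, P[2] = 223, P[3] = 130, P[4] = 85

Only C[1] changed, to 57. In CBC, a change in C_i garbles P_i and flips the same bit in P_{i+1}. Decrypting the received ciphertext:
P[1]: D(K, 57) = 53; 53 ⊕ 98 = 87.
P[2]: D(K, 136) = 230; 230 ⊕ 57 = 223.
P[3]: D(K, 52) = 10; 10 ⊕ 136 = 130.
P[4]: D(K, 13) = 97; 97 ⊕ 52 = 85.
Blocks that differ from the original plaintext: P[1], P[2].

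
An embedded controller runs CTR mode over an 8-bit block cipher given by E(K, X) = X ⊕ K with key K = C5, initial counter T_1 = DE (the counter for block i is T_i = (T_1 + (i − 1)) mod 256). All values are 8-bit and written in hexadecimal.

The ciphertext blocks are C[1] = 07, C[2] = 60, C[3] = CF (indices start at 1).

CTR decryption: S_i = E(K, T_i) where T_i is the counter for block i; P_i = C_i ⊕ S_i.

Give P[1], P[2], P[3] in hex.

P[1]: T = DE, S = E(K, T) = 1B; 07 ⊕ 1B = 1C.
P[2]: T = DF, S = E(K, T) = 1A; 60 ⊕ 1A = 7A.
P[3]: T = E0, S = E(K, T) = 25; CF ⊕ 25 = EA.

P[1] = 1C, P[2] = 7A, P[3] = EA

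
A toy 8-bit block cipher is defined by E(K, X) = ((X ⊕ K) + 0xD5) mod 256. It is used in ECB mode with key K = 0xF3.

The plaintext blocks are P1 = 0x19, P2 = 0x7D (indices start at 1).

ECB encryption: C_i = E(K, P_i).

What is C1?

C1 = 0xBF

C1: E(K, 0x19) = 0xBF.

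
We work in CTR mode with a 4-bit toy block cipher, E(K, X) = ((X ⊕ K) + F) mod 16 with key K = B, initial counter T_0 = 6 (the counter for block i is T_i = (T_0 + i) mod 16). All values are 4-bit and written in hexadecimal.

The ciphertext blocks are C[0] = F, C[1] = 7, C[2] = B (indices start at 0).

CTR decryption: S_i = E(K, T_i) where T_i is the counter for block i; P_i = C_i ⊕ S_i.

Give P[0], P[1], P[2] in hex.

P[0]: T = 6, S = E(K, T) = C; F ⊕ C = 3.
P[1]: T = 7, S = E(K, T) = B; 7 ⊕ B = C.
P[2]: T = 8, S = E(K, T) = 2; B ⊕ 2 = 9.

P[0] = 3, P[1] = C, P[2] = 9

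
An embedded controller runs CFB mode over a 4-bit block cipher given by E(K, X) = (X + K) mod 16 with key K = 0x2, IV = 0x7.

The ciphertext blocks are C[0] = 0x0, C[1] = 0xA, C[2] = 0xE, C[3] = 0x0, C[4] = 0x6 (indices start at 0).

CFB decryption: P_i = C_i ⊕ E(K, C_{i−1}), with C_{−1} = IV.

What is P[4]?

P[4] = 0x4

P[4]: E(K, 0x0) = 0x2; 0x6 ⊕ 0x2 = 0x4.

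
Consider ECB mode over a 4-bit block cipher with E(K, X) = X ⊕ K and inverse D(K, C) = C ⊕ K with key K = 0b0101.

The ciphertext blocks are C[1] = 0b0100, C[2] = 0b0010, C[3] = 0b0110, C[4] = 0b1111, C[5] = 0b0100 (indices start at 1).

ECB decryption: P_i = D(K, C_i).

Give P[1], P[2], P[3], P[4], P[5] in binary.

P[1]: D(K, 0b0100) = 0b0001.
P[2]: D(K, 0b0010) = 0b0111.
P[3]: D(K, 0b0110) = 0b0011.
P[4]: D(K, 0b1111) = 0b1010.
P[5]: D(K, 0b0100) = 0b0001.

P[1] = 0b0001, P[2] = 0b0111, P[3] = 0b0011, P[4] = 0b1010, P[5] = 0b0001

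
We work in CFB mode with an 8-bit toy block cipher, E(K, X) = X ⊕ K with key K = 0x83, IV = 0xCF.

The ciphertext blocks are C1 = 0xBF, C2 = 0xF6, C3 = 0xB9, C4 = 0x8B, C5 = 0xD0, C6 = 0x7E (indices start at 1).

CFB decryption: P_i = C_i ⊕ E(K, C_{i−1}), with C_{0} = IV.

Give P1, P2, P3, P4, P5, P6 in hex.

P1 = 0xF3, P2 = 0xCA, P3 = 0xCC, P4 = 0xB1, P5 = 0xD8, P6 = 0x2D

P1: E(K, 0xCF) = 0x4C; 0xBF ⊕ 0x4C = 0xF3.
P2: E(K, 0xBF) = 0x3C; 0xF6 ⊕ 0x3C = 0xCA.
P3: E(K, 0xF6) = 0x75; 0xB9 ⊕ 0x75 = 0xCC.
P4: E(K, 0xB9) = 0x3A; 0x8B ⊕ 0x3A = 0xB1.
P5: E(K, 0x8B) = 0x08; 0xD0 ⊕ 0x08 = 0xD8.
P6: E(K, 0xD0) = 0x53; 0x7E ⊕ 0x53 = 0x2D.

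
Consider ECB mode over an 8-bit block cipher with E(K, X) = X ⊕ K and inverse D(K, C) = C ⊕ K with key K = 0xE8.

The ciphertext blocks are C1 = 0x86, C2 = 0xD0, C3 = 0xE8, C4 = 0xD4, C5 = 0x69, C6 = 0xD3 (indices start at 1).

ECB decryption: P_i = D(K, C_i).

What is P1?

P1: D(K, 0x86) = 0x6E.

P1 = 0x6E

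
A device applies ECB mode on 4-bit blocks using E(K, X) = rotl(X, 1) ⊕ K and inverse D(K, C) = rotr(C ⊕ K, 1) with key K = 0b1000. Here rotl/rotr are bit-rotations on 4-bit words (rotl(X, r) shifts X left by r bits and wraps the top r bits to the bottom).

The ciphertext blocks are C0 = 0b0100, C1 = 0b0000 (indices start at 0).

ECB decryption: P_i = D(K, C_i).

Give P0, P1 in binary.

P0: D(K, 0b0100) = 0b0110.
P1: D(K, 0b0000) = 0b0100.

P0 = 0b0110, P1 = 0b0100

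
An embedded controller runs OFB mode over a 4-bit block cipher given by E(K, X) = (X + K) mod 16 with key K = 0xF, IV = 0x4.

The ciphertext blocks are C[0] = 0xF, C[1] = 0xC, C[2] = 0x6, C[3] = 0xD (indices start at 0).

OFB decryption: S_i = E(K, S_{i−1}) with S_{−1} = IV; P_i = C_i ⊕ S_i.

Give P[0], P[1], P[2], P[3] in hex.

P[0]: S = E(K, 0x4) = 0x3; 0xF ⊕ 0x3 = 0xC.
P[1]: S = E(K, 0x3) = 0x2; 0xC ⊕ 0x2 = 0xE.
P[2]: S = E(K, 0x2) = 0x1; 0x6 ⊕ 0x1 = 0x7.
P[3]: S = E(K, 0x1) = 0x0; 0xD ⊕ 0x0 = 0xD.

P[0] = 0xC, P[1] = 0xE, P[2] = 0x7, P[3] = 0xD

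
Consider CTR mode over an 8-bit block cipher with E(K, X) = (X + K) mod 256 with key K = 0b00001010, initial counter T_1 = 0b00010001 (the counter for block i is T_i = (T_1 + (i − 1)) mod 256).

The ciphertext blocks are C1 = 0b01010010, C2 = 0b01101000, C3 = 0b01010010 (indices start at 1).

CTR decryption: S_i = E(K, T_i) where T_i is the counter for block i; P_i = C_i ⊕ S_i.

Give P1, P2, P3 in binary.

P1: T = 0b00010001, S = E(K, T) = 0b00011011; 0b01010010 ⊕ 0b00011011 = 0b01001001.
P2: T = 0b00010010, S = E(K, T) = 0b00011100; 0b01101000 ⊕ 0b00011100 = 0b01110100.
P3: T = 0b00010011, S = E(K, T) = 0b00011101; 0b01010010 ⊕ 0b00011101 = 0b01001111.

P1 = 0b01001001, P2 = 0b01110100, P3 = 0b01001111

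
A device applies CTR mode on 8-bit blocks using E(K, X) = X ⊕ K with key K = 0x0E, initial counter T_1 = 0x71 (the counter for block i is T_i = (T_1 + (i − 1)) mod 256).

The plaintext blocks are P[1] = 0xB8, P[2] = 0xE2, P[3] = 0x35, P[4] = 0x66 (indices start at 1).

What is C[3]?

CTR encryption: S_i = E(K, T_i) where T_i is the counter for block i; C_i = P_i ⊕ S_i.
C[1]: T = 0x71, S = E(K, T) = 0x7F; 0xB8 ⊕ 0x7F = 0xC7.
C[2]: T = 0x72, S = E(K, T) = 0x7C; 0xE2 ⊕ 0x7C = 0x9E.
C[3]: T = 0x73, S = E(K, T) = 0x7D; 0x35 ⊕ 0x7D = 0x48.

C[3] = 0x48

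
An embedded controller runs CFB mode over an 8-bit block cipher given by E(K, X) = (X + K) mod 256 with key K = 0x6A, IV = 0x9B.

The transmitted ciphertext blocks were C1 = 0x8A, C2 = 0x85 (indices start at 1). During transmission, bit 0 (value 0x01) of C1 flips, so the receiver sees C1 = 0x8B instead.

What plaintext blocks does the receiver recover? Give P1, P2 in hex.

P1 = 0x8E, P2 = 0x70

CFB decryption: P_i = C_i ⊕ E(K, C_{i−1}), with C_{0} = IV.
Only C1 changed, to 0x8B. In CFB, a change in C_i flips the same bit in P_i and garbles P_{i+1}. Decrypting the received ciphertext:
P1: E(K, 0x9B) = 0x05; 0x8B ⊕ 0x05 = 0x8E.
P2: E(K, 0x8B) = 0xF5; 0x85 ⊕ 0xF5 = 0x70.
Blocks that differ from the original plaintext: P1, P2.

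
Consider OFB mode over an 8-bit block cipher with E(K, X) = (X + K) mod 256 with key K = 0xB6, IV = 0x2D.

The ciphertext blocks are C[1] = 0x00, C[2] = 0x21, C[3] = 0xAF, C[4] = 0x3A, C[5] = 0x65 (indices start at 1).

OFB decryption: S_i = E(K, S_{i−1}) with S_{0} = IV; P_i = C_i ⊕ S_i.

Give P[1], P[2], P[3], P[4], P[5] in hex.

P[1]: S = E(K, 0x2D) = 0xE3; 0x00 ⊕ 0xE3 = 0xE3.
P[2]: S = E(K, 0xE3) = 0x99; 0x21 ⊕ 0x99 = 0xB8.
P[3]: S = E(K, 0x99) = 0x4F; 0xAF ⊕ 0x4F = 0xE0.
P[4]: S = E(K, 0x4F) = 0x05; 0x3A ⊕ 0x05 = 0x3F.
P[5]: S = E(K, 0x05) = 0xBB; 0x65 ⊕ 0xBB = 0xDE.

P[1] = 0xE3, P[2] = 0xB8, P[3] = 0xE0, P[4] = 0x3F, P[5] = 0xDE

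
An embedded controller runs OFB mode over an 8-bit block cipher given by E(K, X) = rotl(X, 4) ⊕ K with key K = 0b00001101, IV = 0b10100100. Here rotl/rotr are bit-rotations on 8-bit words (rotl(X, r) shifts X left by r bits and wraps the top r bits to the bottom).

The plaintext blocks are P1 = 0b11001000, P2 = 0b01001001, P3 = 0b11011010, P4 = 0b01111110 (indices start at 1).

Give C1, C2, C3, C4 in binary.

OFB encryption: S_i = E(K, S_{i−1}) with S_{0} = IV; C_i = P_i ⊕ S_i.
C1: S = E(K, 0b10100100) = 0b01000111; 0b11001000 ⊕ 0b01000111 = 0b10001111.
C2: S = E(K, 0b01000111) = 0b01111001; 0b01001001 ⊕ 0b01111001 = 0b00110000.
C3: S = E(K, 0b01111001) = 0b10011010; 0b11011010 ⊕ 0b10011010 = 0b01000000.
C4: S = E(K, 0b10011010) = 0b10100100; 0b01111110 ⊕ 0b10100100 = 0b11011010.

C1 = 0b10001111, C2 = 0b00110000, C3 = 0b01000000, C4 = 0b11011010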